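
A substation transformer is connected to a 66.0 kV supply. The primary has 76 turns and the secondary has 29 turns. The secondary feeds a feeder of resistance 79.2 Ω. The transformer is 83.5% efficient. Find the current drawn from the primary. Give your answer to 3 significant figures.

V_s = 66000 × 29/76 = 25184 V.
I_s = V_s/R = 25184/79.2 = 317.98 A.
P_out = V_s I_s = 25184 × 317.98 = 8.0081×10^6 W.
P_in = P_out/η = 8.0081×10^6/0.835 = 9.5906×10^6 W.
I_p = P_in/V_p = 9.5906×10^6/66000 = 145 A.

I_p ≈ 145 A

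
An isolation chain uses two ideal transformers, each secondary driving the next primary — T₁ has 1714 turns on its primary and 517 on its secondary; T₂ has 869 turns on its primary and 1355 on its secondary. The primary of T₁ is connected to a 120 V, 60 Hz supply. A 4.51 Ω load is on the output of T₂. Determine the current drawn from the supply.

After T₁: V = 120.00 × 517/1714 = 36.196 V.
After T₂: V = 36.196 × 1355/869 = 56.439 V.
I_load = 56.439/4.51 = 12.514 A, so P_out = 56.439 × 12.514 = 706.29 W.
All ideal ⇒ P_in = P_out, so I_supply = 706.29/120 = 5.89 A.

I_supply ≈ 5.89 A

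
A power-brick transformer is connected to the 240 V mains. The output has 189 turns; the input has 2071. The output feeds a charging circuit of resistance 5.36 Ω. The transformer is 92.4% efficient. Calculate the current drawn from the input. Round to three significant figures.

V_out = 240 × 189/2071 = 21.902 V.
I_out = V_out/R = 21.902/5.36 = 4.0863 A.
P_out = V_out I_out = 21.902 × 4.0863 = 89.500 W.
P_in = P_out/η = 89.500/0.924 = 96.861 W.
I_in = P_in/V_in = 96.861/240 = 0.404 A.

I_in ≈ 0.404 A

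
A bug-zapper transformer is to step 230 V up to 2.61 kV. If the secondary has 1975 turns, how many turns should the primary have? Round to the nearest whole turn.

N_p = 174 turns

N_p/N_s = V_p/V_s, so N_p = 1975 × 230/2610 = 174.0 ≈ 174 turns.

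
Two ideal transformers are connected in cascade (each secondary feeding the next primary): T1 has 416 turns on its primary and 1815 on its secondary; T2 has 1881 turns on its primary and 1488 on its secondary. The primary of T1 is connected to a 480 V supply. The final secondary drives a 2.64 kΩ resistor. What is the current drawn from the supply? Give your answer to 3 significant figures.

After T1: V = 480.00 × 1815/416 = 2094.2 V.
After T2: V = 2094.2 × 1488/1881 = 1656.7 V.
I_load = 1656.7/2640 = 0.62753 A, so P_out = 1656.7 × 0.62753 = 1039.6 W.
All ideal ⇒ P_in = P_out, so I_supply = 1039.6/480 = 2.17 A.

I_supply ≈ 2.17 A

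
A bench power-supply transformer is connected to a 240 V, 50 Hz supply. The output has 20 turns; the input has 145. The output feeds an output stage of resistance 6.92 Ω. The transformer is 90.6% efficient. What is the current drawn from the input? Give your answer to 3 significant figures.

V_out = 240 × 20/145 = 33.103 V.
I_out = V_out/R = 33.103/6.92 = 4.7837 A.
P_out = V_out I_out = 33.103 × 4.7837 = 158.36 W.
P_in = P_out/η = 158.36/0.906 = 174.79 W.
I_in = P_in/V_in = 174.79/240 = 0.728 A.

I_in ≈ 0.728 A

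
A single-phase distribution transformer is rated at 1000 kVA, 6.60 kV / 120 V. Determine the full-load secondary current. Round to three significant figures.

I_s ≈ 8330 A

I_s = S/V_s = 1000000/120 = 8330 A.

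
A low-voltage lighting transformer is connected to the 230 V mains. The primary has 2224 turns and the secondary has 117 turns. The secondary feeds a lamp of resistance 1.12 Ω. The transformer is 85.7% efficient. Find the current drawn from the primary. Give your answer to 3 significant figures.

I_p ≈ 0.663 A

V_s = 230 × 117/2224 = 12.100 V.
I_s = V_s/R = 12.100/1.12 = 10.803 A.
P_out = V_s I_s = 12.100 × 10.803 = 130.72 W.
P_in = P_out/η = 130.72/0.857 = 152.53 W.
I_p = P_in/V_p = 152.53/230 = 0.663 A.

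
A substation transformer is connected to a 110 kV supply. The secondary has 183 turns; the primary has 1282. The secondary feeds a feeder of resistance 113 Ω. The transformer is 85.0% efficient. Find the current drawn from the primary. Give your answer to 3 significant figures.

V_s = 110000 × 183/1282 = 15702 V.
I_s = V_s/R = 15702/113 = 138.96 A.
P_out = V_s I_s = 15702 × 138.96 = 2.1819×10^6 W.
P_in = P_out/η = 2.1819×10^6/0.850 = 2.5669×10^6 W.
I_p = P_in/V_p = 2.5669×10^6/110000 = 23.3 A.

I_p ≈ 23.3 A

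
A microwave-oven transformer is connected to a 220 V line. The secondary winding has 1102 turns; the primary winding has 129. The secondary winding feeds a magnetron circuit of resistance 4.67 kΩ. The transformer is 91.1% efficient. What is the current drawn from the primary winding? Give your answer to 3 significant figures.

I_p ≈ 3.77 A

V_s = 220 × 1102/129 = 1879.4 V.
I_s = V_s/R = 1879.4/4670 = 0.40244 A.
P_out = V_s I_s = 1879.4 × 0.40244 = 756.33 W.
P_in = P_out/η = 756.33/0.911 = 830.22 W.
I_p = P_in/V_p = 830.22/220 = 3.77 A.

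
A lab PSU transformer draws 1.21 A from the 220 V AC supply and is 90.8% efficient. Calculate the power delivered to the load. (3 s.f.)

P_in = V_p I_p = 220 × 1.21 = 266.20 W.
P_out = η P_in = 0.908 × 266.20 = 242 W.

P_out ≈ 242 W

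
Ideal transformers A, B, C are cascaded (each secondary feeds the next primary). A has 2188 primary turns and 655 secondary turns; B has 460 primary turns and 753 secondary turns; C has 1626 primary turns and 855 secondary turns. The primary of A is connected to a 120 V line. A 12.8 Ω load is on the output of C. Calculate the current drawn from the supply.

Secondary of A: V = 120.00 × 655/2188 = 35.923 V.
Secondary of B: V = 35.923 × 753/460 = 58.805 V.
Secondary of C: V = 58.805 × 855/1626 = 30.921 V.
I_load = 30.921/12.8 = 2.4157 A, so P_out = 30.921 × 2.4157 = 74.697 W.
All ideal ⇒ P_in = P_out, so I_supply = 74.697/120 = 0.622 A.

I_supply ≈ 0.622 A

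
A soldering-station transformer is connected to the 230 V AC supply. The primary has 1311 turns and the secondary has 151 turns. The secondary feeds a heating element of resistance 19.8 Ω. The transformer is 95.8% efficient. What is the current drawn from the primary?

I_p ≈ 0.161 A

V_s = 230 × 151/1311 = 26.491 V.
I_s = V_s/R = 26.491/19.8 = 1.3379 A.
P_out = V_s I_s = 26.491 × 1.3379 = 35.444 W.
P_in = P_out/η = 35.444/0.958 = 36.998 W.
I_p = P_in/V_p = 36.998/230 = 0.161 A.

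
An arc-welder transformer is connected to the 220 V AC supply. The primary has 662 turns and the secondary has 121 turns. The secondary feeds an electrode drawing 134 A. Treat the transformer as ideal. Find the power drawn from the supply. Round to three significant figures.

P ≈ 5390 W

I_p = I_s × N_s/N_p = 134 × 121/662 = 24.492 A.
P = V_p I_p = 220 × 24.492 = 5390 W.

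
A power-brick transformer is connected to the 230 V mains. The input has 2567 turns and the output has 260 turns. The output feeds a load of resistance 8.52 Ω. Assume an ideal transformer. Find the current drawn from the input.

I_in ≈ 0.277 A

V_out = V_in × N_out/N_in = 230 × 260/2567 = 23.296 V.
I_out = V_out/R = 23.296/8.52 = 2.7342 A.
For an ideal transformer I_in N_in = I_out N_out, so I_in = 2.7342 × 260/2567 = 0.277 A.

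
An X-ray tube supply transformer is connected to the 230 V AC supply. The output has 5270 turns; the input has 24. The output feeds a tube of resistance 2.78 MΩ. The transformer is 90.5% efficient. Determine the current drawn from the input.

I_in ≈ 4.41 A

V_out = 230 × 5270/24 = 50504 V.
I_out = V_out/R = 50504/(2.78×10^6) = 0.018167 A.
P_out = V_out I_out = 50504 × 0.018167 = 917.51 W.
P_in = P_out/η = 917.51/0.905 = 1013.8 W.
I_in = P_in/V_in = 1013.8/230 = 4.41 A.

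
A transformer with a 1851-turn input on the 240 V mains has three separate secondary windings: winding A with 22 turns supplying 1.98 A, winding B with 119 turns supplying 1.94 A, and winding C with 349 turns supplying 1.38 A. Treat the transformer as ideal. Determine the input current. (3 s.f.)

V_A = 240 × 22/1851 = 2.8525 V; V_B = 240 × 119/1851 = 15.429 V; V_C = 240 × 349/1851 = 45.251 V.
P_out = V_A I_A + V_B I_B + V_C I_C = 2.8525×1.98 + 15.429×1.94 + 45.251×1.38 = 5.6480 + 29.933 + 62.447 = 98.028 W.
Ideal ⇒ P_in = P_out, so I_in = P_out/V_in = 98.028/240 = 0.408 A.

I_in ≈ 0.408 A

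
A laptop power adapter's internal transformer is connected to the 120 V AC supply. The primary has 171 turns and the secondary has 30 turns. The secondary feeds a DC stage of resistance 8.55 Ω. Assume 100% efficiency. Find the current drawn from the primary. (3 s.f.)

I_p ≈ 0.432 A

V_s = V_p × N_s/N_p = 120 × 30/171 = 21.053 V.
I_s = V_s/R = 21.053/8.55 = 2.4623 A.
For an ideal transformer I_p N_p = I_s N_s, so I_p = 2.4623 × 30/171 = 0.432 A.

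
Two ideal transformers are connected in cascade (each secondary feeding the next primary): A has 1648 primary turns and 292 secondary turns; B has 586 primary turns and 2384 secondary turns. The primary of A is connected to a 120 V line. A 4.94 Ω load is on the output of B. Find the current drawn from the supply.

After A: V = 120.00 × 292/1648 = 21.262 V.
After B: V = 21.262 × 2384/586 = 86.500 V.
I_load = 86.500/4.94 = 17.510 A, so P_out = 86.500 × 17.510 = 1514.6 W.
All ideal ⇒ P_in = P_out, so I_supply = 1514.6/120 = 12.6 A.

I_supply ≈ 12.6 A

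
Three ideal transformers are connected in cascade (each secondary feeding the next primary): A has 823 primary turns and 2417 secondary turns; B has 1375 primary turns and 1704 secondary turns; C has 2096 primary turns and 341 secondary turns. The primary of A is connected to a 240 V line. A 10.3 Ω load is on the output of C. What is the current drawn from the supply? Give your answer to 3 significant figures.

I_supply ≈ 8.17 A

Secondary of A: V = 240.00 × 2417/823 = 704.84 V.
Secondary of B: V = 704.84 × 1704/1375 = 873.48 V.
Secondary of C: V = 873.48 × 341/2096 = 142.11 V.
I_load = 142.11/10.3 = 13.797 A, so P_out = 142.11 × 13.797 = 1960.6 W.
All ideal ⇒ P_in = P_out, so I_supply = 1960.6/240 = 8.17 A.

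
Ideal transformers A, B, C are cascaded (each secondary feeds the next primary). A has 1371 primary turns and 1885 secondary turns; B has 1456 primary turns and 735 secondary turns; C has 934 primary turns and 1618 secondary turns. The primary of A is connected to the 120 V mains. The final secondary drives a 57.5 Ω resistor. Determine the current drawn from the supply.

After A: V = 120.00 × 1885/1371 = 164.99 V.
After B: V = 164.99 × 735/1456 = 83.288 V.
After C: V = 83.288 × 1618/934 = 144.28 V.
I_load = 144.28/57.5 = 2.5093 A, so P_out = 144.28 × 2.5093 = 362.04 W.
All ideal ⇒ P_in = P_out, so I_supply = 362.04/120 = 3.02 A.

I_supply ≈ 3.02 A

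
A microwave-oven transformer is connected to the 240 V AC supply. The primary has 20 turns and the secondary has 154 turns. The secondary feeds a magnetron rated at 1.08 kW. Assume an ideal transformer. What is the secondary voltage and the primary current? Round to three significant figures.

V_s ≈ 1850 V, I_p ≈ 4.50 A

V_s = V_p × N_s/N_p = 240 × 154/20 = 1848.0 V.
I_s = P/V_s = 1080/1848.0 = 0.58442 A.
I_p = I_s × N_s/N_p = 0.58442 × 154/20 = 4.50 A.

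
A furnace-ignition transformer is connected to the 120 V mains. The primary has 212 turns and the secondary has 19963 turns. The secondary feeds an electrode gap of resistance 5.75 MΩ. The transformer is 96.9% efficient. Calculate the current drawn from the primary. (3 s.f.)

I_p ≈ 0.191 A

V_s = 120 × 19963/212 = 11300 V.
I_s = V_s/R = 11300/(5.75×10^6) = 0.0019652 A.
P_out = V_s I_s = 11300 × 0.0019652 = 22.206 W.
P_in = P_out/η = 22.206/0.969 = 22.917 W.
I_p = P_in/V_p = 22.917/120 = 0.191 A.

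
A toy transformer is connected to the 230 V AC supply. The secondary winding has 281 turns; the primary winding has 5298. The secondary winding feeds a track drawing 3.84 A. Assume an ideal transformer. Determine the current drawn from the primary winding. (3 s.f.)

I_p ≈ 0.204 A

For an ideal transformer I_p N_p = I_s N_s, so I_p = 3.84 × 281/5298 = 0.204 A.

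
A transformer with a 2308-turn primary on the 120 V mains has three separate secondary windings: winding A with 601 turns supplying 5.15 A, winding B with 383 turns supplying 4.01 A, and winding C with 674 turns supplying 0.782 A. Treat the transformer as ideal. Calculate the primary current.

I_p ≈ 2.23 A

V_A = 120 × 601/2308 = 31.248 V; V_B = 120 × 383/2308 = 19.913 V; V_C = 120 × 674/2308 = 35.043 V.
P_out = V_A I_A + V_B I_B + V_C I_C = 31.248×5.15 + 19.913×4.01 + 35.043×0.782 = 160.93 + 79.853 + 27.404 = 268.18 W.
Ideal ⇒ P_in = P_out, so I_p = P_out/V_p = 268.18/120 = 2.23 A.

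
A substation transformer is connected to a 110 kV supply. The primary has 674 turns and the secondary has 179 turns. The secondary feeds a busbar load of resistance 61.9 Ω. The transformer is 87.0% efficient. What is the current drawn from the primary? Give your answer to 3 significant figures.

I_p ≈ 144 A

V_s = 110000 × 179/674 = 29214 V.
I_s = V_s/R = 29214/61.9 = 471.95 A.
P_out = V_s I_s = 29214 × 471.95 = 1.3787×10^7 W.
P_in = P_out/η = 1.3787×10^7/0.870 = 1.5848×10^7 W.
I_p = P_in/V_p = 1.5848×10^7/110000 = 144 A.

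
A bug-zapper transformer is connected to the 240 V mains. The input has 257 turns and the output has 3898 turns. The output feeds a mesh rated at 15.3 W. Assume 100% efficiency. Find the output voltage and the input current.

V_out = V_in × N_out/N_in = 240 × 3898/257 = 3640.2 V.
I_out = P/V_out = 15.3/3640.2 = 0.0042031 A.
I_in = I_out × N_out/N_in = 0.0042031 × 3898/257 = 0.0638 A.

V_out ≈ 3640 V, I_in ≈ 0.0638 A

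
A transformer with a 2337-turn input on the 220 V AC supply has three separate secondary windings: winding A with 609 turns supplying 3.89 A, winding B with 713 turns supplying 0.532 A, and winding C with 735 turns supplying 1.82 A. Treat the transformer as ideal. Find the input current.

I_in ≈ 1.75 A

V_A = 220 × 609/2337 = 57.330 V; V_B = 220 × 713/2337 = 67.120 V; V_C = 220 × 735/2337 = 69.191 V.
P_out = V_A I_A + V_B I_B + V_C I_C = 57.330×3.89 + 67.120×0.532 + 69.191×1.82 = 223.01 + 35.708 + 125.93 = 384.65 W.
Ideal ⇒ P_in = P_out, so I_in = P_out/V_in = 384.65/220 = 1.75 A.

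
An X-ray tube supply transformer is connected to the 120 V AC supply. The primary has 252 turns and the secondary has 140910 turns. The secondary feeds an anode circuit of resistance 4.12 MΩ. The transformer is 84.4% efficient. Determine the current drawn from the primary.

V_s = 120 × 140910/252 = 67100 V.
I_s = V_s/R = 67100/(4.12×10^6) = 0.016286 A.
P_out = V_s I_s = 67100 × 0.016286 = 1092.8 W.
P_in = P_out/η = 1092.8/0.844 = 1294.8 W.
I_p = P_in/V_p = 1294.8/120 = 10.8 A.

I_p ≈ 10.8 A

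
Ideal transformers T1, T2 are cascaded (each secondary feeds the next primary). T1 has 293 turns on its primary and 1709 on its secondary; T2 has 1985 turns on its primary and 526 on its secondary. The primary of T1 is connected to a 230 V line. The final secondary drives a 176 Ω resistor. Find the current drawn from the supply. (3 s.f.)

I_supply ≈ 3.12 A

After T1: V = 230.00 × 1709/293 = 1341.5 V.
After T2: V = 1341.5 × 526/1985 = 355.49 V.
I_load = 355.49/176 = 2.0198 A, so P_out = 355.49 × 2.0198 = 718.03 W.
All ideal ⇒ P_in = P_out, so I_supply = 718.03/230 = 3.12 A.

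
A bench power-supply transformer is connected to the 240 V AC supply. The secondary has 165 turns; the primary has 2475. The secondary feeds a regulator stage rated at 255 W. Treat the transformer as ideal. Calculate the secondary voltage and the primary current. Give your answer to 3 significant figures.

V_s ≈ 16.0 V, I_p ≈ 1.06 A

V_s = V_p × N_s/N_p = 240 × 165/2475 = 16.000 V.
I_s = P/V_s = 255/16.000 = 15.938 A.
I_p = I_s × N_s/N_p = 15.938 × 165/2475 = 1.06 A.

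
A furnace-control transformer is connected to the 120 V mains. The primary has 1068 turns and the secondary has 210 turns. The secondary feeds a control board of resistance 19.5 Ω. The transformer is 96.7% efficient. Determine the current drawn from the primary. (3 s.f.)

I_p ≈ 0.246 A

V_s = 120 × 210/1068 = 23.596 V.
I_s = V_s/R = 23.596/19.5 = 1.2100 A.
P_out = V_s I_s = 23.596 × 1.2100 = 28.551 W.
P_in = P_out/η = 28.551/0.967 = 29.526 W.
I_p = P_in/V_p = 29.526/120 = 0.246 A.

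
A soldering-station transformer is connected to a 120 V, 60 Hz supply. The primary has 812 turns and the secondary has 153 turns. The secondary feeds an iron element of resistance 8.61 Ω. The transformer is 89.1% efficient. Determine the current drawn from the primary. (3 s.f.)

I_p ≈ 0.555 A

V_s = 120 × 153/812 = 22.611 V.
I_s = V_s/R = 22.611/8.61 = 2.6261 A.
P_out = V_s I_s = 22.611 × 2.6261 = 59.379 W.
P_in = P_out/η = 59.379/0.891 = 66.643 W.
I_p = P_in/V_p = 66.643/120 = 0.555 A.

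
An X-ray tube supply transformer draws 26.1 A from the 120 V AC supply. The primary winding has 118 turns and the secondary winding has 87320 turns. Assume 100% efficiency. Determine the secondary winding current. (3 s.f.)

I_s ≈ 0.0353 A

I_s/I_p = N_p/N_s, so I_s = 26.1 × 118/87320 = 0.0353 A.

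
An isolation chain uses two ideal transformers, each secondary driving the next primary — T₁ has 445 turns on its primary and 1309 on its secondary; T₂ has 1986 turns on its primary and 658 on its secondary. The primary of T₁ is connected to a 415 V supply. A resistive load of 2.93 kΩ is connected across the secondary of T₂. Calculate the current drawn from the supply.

After T₁: V = 415.00 × 1309/445 = 1220.8 V.
After T₂: V = 1220.8 × 658/1986 = 404.46 V.
I_load = 404.46/2930 = 0.13804 A, so P_out = 404.46 × 0.13804 = 55.832 W.
All ideal ⇒ P_in = P_out, so I_supply = 55.832/415 = 0.135 A.

I_supply ≈ 0.135 A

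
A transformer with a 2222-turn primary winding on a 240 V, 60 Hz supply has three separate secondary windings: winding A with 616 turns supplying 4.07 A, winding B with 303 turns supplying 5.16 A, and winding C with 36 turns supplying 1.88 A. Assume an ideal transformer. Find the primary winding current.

I_p ≈ 1.86 A

V_A = 240 × 616/2222 = 66.535 V; V_B = 240 × 303/2222 = 32.727 V; V_C = 240 × 36/2222 = 3.8884 V.
P_out = V_A I_A + V_B I_B + V_C I_C = 66.535×4.07 + 32.727×5.16 + 3.8884×1.88 = 270.80 + 168.87 + 7.3102 = 446.98 W.
Ideal ⇒ P_in = P_out, so I_p = P_out/V_p = 446.98/240 = 1.86 A.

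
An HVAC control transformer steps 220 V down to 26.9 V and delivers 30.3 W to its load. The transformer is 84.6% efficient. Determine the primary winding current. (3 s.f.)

P_in = P_out/η = 30.3/0.846 = 35.816 W.
I_p = P_in/V_p = 35.816/220 = 0.163 A.

I_p ≈ 0.163 A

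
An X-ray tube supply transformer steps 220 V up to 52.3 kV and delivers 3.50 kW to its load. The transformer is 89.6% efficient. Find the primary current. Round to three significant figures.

I_p ≈ 17.8 A

P_in = P_out/η = 3500/0.896 = 3906.2 W.
I_p = P_in/V_p = 3906.2/220 = 17.8 A.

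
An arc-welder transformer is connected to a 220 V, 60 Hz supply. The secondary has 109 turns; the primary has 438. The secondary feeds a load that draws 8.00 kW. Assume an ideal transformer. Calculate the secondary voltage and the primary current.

V_s ≈ 54.7 V, I_p ≈ 36.4 A

V_s = V_p × N_s/N_p = 220 × 109/438 = 54.749 V.
I_s = P/V_s = 8000/54.749 = 146.12 A.
I_p = I_s × N_s/N_p = 146.12 × 109/438 = 36.4 A.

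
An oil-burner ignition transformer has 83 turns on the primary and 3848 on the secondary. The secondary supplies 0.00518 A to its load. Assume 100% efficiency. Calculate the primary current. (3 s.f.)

I_p ≈ 0.240 A

For an ideal transformer I_p/I_s = N_s/N_p, so I_p = 0.00518 × 3848/83 = 0.240 A.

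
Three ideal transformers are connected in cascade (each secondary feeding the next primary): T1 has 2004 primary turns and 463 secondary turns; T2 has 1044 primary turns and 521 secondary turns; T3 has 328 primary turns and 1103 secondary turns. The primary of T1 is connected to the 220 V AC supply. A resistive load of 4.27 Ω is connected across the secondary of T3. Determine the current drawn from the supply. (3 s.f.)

I_supply ≈ 7.75 A

Secondary of T1: V = 220.00 × 463/2004 = 50.828 V.
Secondary of T2: V = 50.828 × 521/1044 = 25.365 V.
Secondary of T3: V = 25.365 × 1103/328 = 85.299 V.
I_load = 85.299/4.27 = 19.976 A, so P_out = 85.299 × 19.976 = 1704.0 W.
All ideal ⇒ P_in = P_out, so I_supply = 1704.0/220 = 7.75 A.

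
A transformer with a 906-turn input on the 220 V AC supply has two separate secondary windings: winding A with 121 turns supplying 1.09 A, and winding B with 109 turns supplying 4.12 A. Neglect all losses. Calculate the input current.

I_in ≈ 0.641 A

V_A = 220 × 121/906 = 29.382 V; V_B = 220 × 109/906 = 26.468 V.
P_out = V_A I_A + V_B I_B = 29.382×1.09 + 26.468×4.12 = 32.026 + 109.05 = 141.07 W.
Ideal ⇒ P_in = P_out, so I_in = P_out/V_in = 141.07/220 = 0.641 A.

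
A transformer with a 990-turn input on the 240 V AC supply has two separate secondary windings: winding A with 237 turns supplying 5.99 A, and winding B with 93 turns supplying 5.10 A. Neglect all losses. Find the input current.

I_in ≈ 1.91 A

V_A = 240 × 237/990 = 57.455 V; V_B = 240 × 93/990 = 22.545 V.
P_out = V_A I_A + V_B I_B = 57.455×5.99 + 22.545×5.10 = 344.15 + 114.98 = 459.13 W.
Ideal ⇒ P_in = P_out, so I_in = P_out/V_in = 459.13/240 = 1.91 A.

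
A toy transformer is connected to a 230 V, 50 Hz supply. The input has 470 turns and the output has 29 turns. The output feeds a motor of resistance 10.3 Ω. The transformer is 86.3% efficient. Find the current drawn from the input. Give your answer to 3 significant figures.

V_out = 230 × 29/470 = 14.191 V.
I_out = V_out/R = 14.191/10.3 = 1.3778 A.
P_out = V_out I_out = 14.191 × 1.3778 = 19.553 W.
P_in = P_out/η = 19.553/0.863 = 22.657 W.
I_in = P_in/V_in = 22.657/230 = 0.0985 A.

I_in ≈ 0.0985 A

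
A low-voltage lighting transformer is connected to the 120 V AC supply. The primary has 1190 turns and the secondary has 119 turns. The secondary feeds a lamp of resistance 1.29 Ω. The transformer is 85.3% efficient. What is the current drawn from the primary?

I_p ≈ 1.09 A

V_s = 120 × 119/1190 = 12.000 V.
I_s = V_s/R = 12.000/1.29 = 9.3023 A.
P_out = V_s I_s = 12.000 × 9.3023 = 111.63 W.
P_in = P_out/η = 111.63/0.853 = 130.87 W.
I_p = P_in/V_p = 130.87/120 = 1.09 A.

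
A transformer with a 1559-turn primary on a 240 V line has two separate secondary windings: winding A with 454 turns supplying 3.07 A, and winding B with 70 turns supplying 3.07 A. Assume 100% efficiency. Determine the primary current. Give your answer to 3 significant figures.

V_A = 240 × 454/1559 = 69.891 V; V_B = 240 × 70/1559 = 10.776 V.
P_out = V_A I_A + V_B I_B = 69.891×3.07 + 10.776×3.07 = 214.57 + 33.083 = 247.65 W.
Ideal ⇒ P_in = P_out, so I_p = P_out/V_p = 247.65/240 = 1.03 A.

I_p ≈ 1.03 A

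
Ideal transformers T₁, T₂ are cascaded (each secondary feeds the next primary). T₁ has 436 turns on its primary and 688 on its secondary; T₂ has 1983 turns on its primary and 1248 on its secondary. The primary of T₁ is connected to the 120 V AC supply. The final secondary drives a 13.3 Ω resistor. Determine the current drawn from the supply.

Secondary of T₁: V = 120.00 × 688/436 = 189.36 V.
Secondary of T₂: V = 189.36 × 1248/1983 = 119.17 V.
I_load = 119.17/13.3 = 8.9603 A, so P_out = 119.17 × 8.9603 = 1067.8 W.
All ideal ⇒ P_in = P_out, so I_supply = 1067.8/120 = 8.90 A.

I_supply ≈ 8.90 A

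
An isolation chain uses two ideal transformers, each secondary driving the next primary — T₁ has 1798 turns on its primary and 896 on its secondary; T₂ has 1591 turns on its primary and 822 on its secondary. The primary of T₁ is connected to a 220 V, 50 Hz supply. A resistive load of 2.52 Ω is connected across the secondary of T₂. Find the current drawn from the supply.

I_supply ≈ 5.79 A

After T₁: V = 220.00 × 896/1798 = 109.63 V.
After T₂: V = 109.63 × 822/1591 = 56.643 V.
I_load = 56.643/2.52 = 22.477 A, so P_out = 56.643 × 22.477 = 1273.2 W.
All ideal ⇒ P_in = P_out, so I_supply = 1273.2/220 = 5.79 A.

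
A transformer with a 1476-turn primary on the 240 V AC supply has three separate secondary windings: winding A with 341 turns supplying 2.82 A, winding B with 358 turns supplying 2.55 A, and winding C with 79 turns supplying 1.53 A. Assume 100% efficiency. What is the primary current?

V_A = 240 × 341/1476 = 55.447 V; V_B = 240 × 358/1476 = 58.211 V; V_C = 240 × 79/1476 = 12.846 V.
P_out = V_A I_A + V_B I_B + V_C I_C = 55.447×2.82 + 58.211×2.55 + 12.846×1.53 = 156.36 + 148.44 + 19.654 = 324.45 W.
Ideal ⇒ P_in = P_out, so I_p = P_out/V_p = 324.45/240 = 1.35 A.

I_p ≈ 1.35 A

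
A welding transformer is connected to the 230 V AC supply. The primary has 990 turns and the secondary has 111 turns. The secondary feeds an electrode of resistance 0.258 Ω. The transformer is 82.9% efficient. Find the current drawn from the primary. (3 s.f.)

I_p ≈ 13.5 A

V_s = 230 × 111/990 = 25.788 V.
I_s = V_s/R = 25.788/0.258 = 99.953 A.
P_out = V_s I_s = 25.788 × 99.953 = 2577.6 W.
P_in = P_out/η = 2577.6/0.829 = 3109.3 W.
I_p = P_in/V_p = 3109.3/230 = 13.5 A.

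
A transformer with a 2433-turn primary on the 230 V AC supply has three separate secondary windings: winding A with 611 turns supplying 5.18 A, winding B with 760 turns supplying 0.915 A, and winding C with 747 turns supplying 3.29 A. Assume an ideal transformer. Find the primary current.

V_A = 230 × 611/2433 = 57.760 V; V_B = 230 × 760/2433 = 71.845 V; V_C = 230 × 747/2433 = 70.617 V.
P_out = V_A I_A + V_B I_B + V_C I_C = 57.760×5.18 + 71.845×0.915 + 70.617×3.29 = 299.20 + 65.739 + 232.33 = 597.26 W.
Ideal ⇒ P_in = P_out, so I_p = P_out/V_p = 597.26/230 = 2.60 A.

I_p ≈ 2.60 A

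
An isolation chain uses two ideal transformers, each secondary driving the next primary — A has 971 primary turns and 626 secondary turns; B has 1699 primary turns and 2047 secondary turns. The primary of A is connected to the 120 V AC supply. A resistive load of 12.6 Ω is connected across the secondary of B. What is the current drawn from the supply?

I_supply ≈ 5.75 A

After A: V = 120.00 × 626/971 = 77.364 V.
After B: V = 77.364 × 2047/1699 = 93.210 V.
I_load = 93.210/12.6 = 7.3976 A, so P_out = 93.210 × 7.3976 = 689.53 W.
All ideal ⇒ P_in = P_out, so I_supply = 689.53/120 = 5.75 A.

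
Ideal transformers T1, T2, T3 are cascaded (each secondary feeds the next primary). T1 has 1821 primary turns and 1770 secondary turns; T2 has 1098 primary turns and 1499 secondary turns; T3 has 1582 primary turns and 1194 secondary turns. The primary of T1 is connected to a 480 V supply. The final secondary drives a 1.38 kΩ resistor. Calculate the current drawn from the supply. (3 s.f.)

I_supply ≈ 0.349 A

After T1: V = 480.00 × 1770/1821 = 466.56 V.
After T2: V = 466.56 × 1499/1098 = 636.95 V.
After T3: V = 636.95 × 1194/1582 = 480.73 V.
I_load = 480.73/1380 = 0.34836 A, so P_out = 480.73 × 0.34836 = 167.47 W.
All ideal ⇒ P_in = P_out, so I_supply = 167.47/480 = 0.349 A.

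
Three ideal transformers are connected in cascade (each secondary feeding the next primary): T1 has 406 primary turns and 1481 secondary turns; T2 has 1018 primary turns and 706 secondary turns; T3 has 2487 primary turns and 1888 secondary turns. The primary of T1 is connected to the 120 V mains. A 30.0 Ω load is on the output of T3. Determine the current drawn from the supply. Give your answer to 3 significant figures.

After T1: V = 120.00 × 1481/406 = 437.73 V.
After T2: V = 437.73 × 706/1018 = 303.58 V.
After T3: V = 303.58 × 1888/2487 = 230.46 V.
I_load = 230.46/30.0 = 7.6820 A, so P_out = 230.46 × 7.6820 = 1770.4 W.
All ideal ⇒ P_in = P_out, so I_supply = 1770.4/120 = 14.8 A.

I_supply ≈ 14.8 A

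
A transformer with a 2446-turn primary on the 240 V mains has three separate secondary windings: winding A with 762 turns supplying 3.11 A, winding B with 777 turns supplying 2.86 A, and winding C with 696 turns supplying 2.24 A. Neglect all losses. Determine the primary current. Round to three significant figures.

I_p ≈ 2.51 A

V_A = 240 × 762/2446 = 74.767 V; V_B = 240 × 777/2446 = 76.239 V; V_C = 240 × 696/2446 = 68.291 V.
P_out = V_A I_A + V_B I_B + V_C I_C = 74.767×3.11 + 76.239×2.86 + 68.291×2.24 = 232.53 + 218.04 + 152.97 = 603.54 W.
Ideal ⇒ P_in = P_out, so I_p = P_out/V_p = 603.54/240 = 2.51 A.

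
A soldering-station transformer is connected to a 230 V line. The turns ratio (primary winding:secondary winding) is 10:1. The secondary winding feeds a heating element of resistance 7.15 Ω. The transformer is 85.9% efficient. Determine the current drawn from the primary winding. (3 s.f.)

V_s = 230 × 1/10 = 23.000 V.
I_s = V_s/R = 23.000/7.15 = 3.2168 A.
P_out = V_s I_s = 23.000 × 3.2168 = 73.986 W.
P_in = P_out/η = 73.986/0.859 = 86.130 W.
I_p = P_in/V_p = 86.130/230 = 0.374 A.

I_p ≈ 0.374 A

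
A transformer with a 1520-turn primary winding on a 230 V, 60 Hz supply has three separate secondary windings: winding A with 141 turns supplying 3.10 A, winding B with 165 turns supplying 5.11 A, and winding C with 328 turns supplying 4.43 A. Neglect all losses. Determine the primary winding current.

I_p ≈ 1.80 A

V_A = 230 × 141/1520 = 21.336 V; V_B = 230 × 165/1520 = 24.967 V; V_C = 230 × 328/1520 = 49.632 V.
P_out = V_A I_A + V_B I_B + V_C I_C = 21.336×3.10 + 24.967×5.11 + 49.632×4.43 = 66.140 + 127.58 + 219.87 = 413.59 W.
Ideal ⇒ P_in = P_out, so I_p = P_out/V_p = 413.59/230 = 1.80 A.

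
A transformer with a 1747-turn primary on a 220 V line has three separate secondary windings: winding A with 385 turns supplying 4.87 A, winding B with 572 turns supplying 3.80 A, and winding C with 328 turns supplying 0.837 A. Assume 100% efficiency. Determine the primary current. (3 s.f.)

I_p ≈ 2.47 A

V_A = 220 × 385/1747 = 48.483 V; V_B = 220 × 572/1747 = 72.032 V; V_C = 220 × 328/1747 = 41.305 V.
P_out = V_A I_A + V_B I_B + V_C I_C = 48.483×4.87 + 72.032×3.80 + 41.305×0.837 = 236.11 + 273.72 + 34.572 = 544.41 W.
Ideal ⇒ P_in = P_out, so I_p = P_out/V_p = 544.41/220 = 2.47 A.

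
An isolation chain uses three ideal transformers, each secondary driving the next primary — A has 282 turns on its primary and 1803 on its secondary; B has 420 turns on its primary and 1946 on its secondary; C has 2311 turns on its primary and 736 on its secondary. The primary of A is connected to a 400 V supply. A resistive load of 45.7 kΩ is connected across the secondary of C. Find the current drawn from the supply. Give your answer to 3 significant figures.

I_supply ≈ 0.779 A

After A: V = 400.00 × 1803/282 = 2557.4 V.
After B: V = 2557.4 × 1946/420 = 11850 V.
After C: V = 11850 × 736/2311 = 3773.8 V.
I_load = 3773.8/45700 = 0.082578 A, so P_out = 3773.8 × 0.082578 = 311.63 W.
All ideal ⇒ P_in = P_out, so I_supply = 311.63/400 = 0.779 A.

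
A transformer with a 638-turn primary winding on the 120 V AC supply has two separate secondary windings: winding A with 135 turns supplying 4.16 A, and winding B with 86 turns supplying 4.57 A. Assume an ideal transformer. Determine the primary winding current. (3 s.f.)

V_A = 120 × 135/638 = 25.392 V; V_B = 120 × 86/638 = 16.176 V.
P_out = V_A I_A + V_B I_B = 25.392×4.16 + 16.176×4.57 = 105.63 + 73.922 = 179.55 W.
Ideal ⇒ P_in = P_out, so I_p = P_out/V_p = 179.55/120 = 1.50 A.

I_p ≈ 1.50 A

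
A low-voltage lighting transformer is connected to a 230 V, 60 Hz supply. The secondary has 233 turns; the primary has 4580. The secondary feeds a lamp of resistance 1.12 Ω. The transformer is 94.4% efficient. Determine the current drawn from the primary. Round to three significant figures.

I_p ≈ 0.563 A

V_s = 230 × 233/4580 = 11.701 V.
I_s = V_s/R = 11.701/1.12 = 10.447 A.
P_out = V_s I_s = 11.701 × 10.447 = 122.24 W.
P_in = P_out/η = 122.24/0.944 = 129.49 W.
I_p = P_in/V_p = 129.49/230 = 0.563 A.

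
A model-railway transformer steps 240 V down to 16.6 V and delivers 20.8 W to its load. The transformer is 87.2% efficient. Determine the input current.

P_in = P_out/η = 20.8/0.872 = 23.853 W.
I_in = P_in/V_in = 23.853/240 = 0.0994 A.

I_in ≈ 0.0994 A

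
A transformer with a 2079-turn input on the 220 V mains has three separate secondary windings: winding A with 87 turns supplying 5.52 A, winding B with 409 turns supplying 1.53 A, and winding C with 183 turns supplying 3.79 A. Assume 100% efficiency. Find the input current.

I_in ≈ 0.866 A

V_A = 220 × 87/2079 = 9.2063 V; V_B = 220 × 409/2079 = 43.280 V; V_C = 220 × 183/2079 = 19.365 V.
P_out = V_A I_A + V_B I_B + V_C I_C = 9.2063×5.52 + 43.280×1.53 + 19.365×3.79 = 50.819 + 66.219 + 73.394 = 190.43 W.
Ideal ⇒ P_in = P_out, so I_in = P_out/V_in = 190.43/220 = 0.866 A.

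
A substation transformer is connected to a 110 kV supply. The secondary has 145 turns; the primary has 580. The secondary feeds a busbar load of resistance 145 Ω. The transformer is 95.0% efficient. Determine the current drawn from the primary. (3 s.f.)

V_s = 110000 × 145/580 = 27500 V.
I_s = V_s/R = 27500/145 = 189.66 A.
P_out = V_s I_s = 27500 × 189.66 = 5.2155×10^6 W.
P_in = P_out/η = 5.2155×10^6/0.950 = 5.4900×10^6 W.
I_p = P_in/V_p = 5.4900×10^6/110000 = 49.9 A.

I_p ≈ 49.9 A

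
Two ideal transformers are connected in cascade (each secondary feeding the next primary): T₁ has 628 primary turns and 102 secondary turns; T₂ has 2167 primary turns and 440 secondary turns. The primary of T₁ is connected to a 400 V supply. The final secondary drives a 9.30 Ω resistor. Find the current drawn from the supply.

After T₁: V = 400.00 × 102/628 = 64.968 V.
After T₂: V = 64.968 × 440/2167 = 13.192 V.
I_load = 13.192/9.30 = 1.4184 A, so P_out = 13.192 × 1.4184 = 18.711 W.
All ideal ⇒ P_in = P_out, so I_supply = 18.711/400 = 0.0468 A.

I_supply ≈ 0.0468 A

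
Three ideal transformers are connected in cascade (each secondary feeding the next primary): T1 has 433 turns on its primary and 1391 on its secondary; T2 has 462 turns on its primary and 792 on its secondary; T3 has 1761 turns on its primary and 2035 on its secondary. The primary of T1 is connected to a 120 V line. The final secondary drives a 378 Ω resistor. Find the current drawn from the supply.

After T1: V = 120.00 × 1391/433 = 385.50 V.
After T2: V = 385.50 × 792/462 = 660.85 V.
After T3: V = 660.85 × 2035/1761 = 763.68 V.
I_load = 763.68/378 = 2.0203 A, so P_out = 763.68 × 2.0203 = 1542.9 W.
All ideal ⇒ P_in = P_out, so I_supply = 1542.9/120 = 12.9 A.

I_supply ≈ 12.9 A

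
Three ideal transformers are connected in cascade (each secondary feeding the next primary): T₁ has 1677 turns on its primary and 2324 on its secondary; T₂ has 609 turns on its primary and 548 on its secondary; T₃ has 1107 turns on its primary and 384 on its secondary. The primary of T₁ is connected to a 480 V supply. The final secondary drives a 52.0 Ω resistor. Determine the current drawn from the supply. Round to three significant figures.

I_supply ≈ 1.73 A

Secondary of T₁: V = 480.00 × 2324/1677 = 665.19 V.
Secondary of T₂: V = 665.19 × 548/609 = 598.56 V.
Secondary of T₃: V = 598.56 × 384/1107 = 207.63 V.
I_load = 207.63/52.0 = 3.9929 A, so P_out = 207.63 × 3.9929 = 829.05 W.
All ideal ⇒ P_in = P_out, so I_supply = 829.05/480 = 1.73 A.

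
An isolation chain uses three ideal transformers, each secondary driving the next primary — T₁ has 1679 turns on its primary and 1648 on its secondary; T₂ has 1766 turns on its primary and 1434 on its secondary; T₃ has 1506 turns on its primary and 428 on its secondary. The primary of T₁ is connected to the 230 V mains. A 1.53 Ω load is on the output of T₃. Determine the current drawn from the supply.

I_supply ≈ 7.71 A

Secondary of T₁: V = 230.00 × 1648/1679 = 225.75 V.
Secondary of T₂: V = 225.75 × 1434/1766 = 183.31 V.
Secondary of T₃: V = 183.31 × 428/1506 = 52.097 V.
I_load = 52.097/1.53 = 34.050 A, so P_out = 52.097 × 34.050 = 1773.9 W.
All ideal ⇒ P_in = P_out, so I_supply = 1773.9/230 = 7.71 A.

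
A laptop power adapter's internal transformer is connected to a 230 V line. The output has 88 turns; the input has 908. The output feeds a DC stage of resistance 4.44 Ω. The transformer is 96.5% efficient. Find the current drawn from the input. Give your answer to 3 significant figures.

V_out = 230 × 88/908 = 22.291 V.
I_out = V_out/R = 22.291/4.44 = 5.0204 A.
P_out = V_out I_out = 22.291 × 5.0204 = 111.91 W.
P_in = P_out/η = 111.91/0.965 = 115.97 W.
I_in = P_in/V_in = 115.97/230 = 0.504 A.

I_in ≈ 0.504 A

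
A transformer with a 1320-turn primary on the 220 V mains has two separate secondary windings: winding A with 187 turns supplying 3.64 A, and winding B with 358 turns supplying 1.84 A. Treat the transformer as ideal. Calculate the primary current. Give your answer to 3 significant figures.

V_A = 220 × 187/1320 = 31.167 V; V_B = 220 × 358/1320 = 59.667 V.
P_out = V_A I_A + V_B I_B = 31.167×3.64 + 59.667×1.84 = 113.45 + 109.79 = 223.23 W.
Ideal ⇒ P_in = P_out, so I_p = P_out/V_p = 223.23/220 = 1.01 A.

I_p ≈ 1.01 A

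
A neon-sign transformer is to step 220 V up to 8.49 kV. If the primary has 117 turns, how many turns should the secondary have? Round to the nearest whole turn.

N_s = 4515 turns

N_s/N_p = V_s/V_p, so N_s = 117 × 8490/220 = 4515.1 ≈ 4515 turns.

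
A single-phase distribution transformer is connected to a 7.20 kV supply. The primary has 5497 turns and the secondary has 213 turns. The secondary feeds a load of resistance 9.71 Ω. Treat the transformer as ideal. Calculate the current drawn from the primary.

V_s = V_p × N_s/N_p = 7200 × 213/5497 = 278.99 V.
I_s = V_s/R = 278.99/9.71 = 28.732 A.
For an ideal transformer I_p N_p = I_s N_s, so I_p = 28.732 × 213/5497 = 1.11 A.

I_p ≈ 1.11 A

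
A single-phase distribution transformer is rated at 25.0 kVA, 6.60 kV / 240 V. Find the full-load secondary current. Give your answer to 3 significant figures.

I_s = S/V_s = 25000/240 = 104 A.

I_s ≈ 104 A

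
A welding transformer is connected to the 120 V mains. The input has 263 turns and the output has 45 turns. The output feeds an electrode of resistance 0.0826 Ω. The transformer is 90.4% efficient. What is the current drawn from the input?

I_in ≈ 47.0 A

V_out = 120 × 45/263 = 20.532 V.
I_out = V_out/R = 20.532/0.0826 = 248.58 A.
P_out = V_out I_out = 20.532 × 248.58 = 5103.8 W.
P_in = P_out/η = 5103.8/0.904 = 5645.8 W.
I_in = P_in/V_in = 5645.8/120 = 47.0 A.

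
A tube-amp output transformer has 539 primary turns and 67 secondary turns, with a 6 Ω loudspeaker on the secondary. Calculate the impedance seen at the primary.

Z_p = (N_p/N_s)² × Z_s = (539/67)² × 6 = 388 Ω.

Z_p ≈ 388 Ω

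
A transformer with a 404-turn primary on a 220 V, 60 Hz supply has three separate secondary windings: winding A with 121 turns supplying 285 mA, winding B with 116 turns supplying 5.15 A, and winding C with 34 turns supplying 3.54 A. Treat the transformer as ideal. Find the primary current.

I_p ≈ 1.86 A

V_A = 220 × 121/404 = 65.891 V; V_B = 220 × 116/404 = 63.168 V; V_C = 220 × 34/404 = 18.515 V.
P_out = V_A I_A + V_B I_B + V_C I_C = 65.891×0.285 + 63.168×5.15 + 18.515×3.54 = 18.779 + 325.32 + 65.543 = 409.64 W.
Ideal ⇒ P_in = P_out, so I_p = P_out/V_p = 409.64/220 = 1.86 A.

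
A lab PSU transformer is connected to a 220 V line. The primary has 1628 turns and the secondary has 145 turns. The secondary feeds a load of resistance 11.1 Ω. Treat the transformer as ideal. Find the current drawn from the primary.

I_p ≈ 0.157 A

V_s = V_p × N_s/N_p = 220 × 145/1628 = 19.595 V.
I_s = V_s/R = 19.595/11.1 = 1.7653 A.
For an ideal transformer I_p N_p = I_s N_s, so I_p = 1.7653 × 145/1628 = 0.157 A.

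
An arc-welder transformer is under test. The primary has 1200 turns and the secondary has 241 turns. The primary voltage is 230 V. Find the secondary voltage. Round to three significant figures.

V_s/V_p = N_s/N_p, so V_s = 230 × 241/1200 = 46.2 V.

V_s ≈ 46.2 V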